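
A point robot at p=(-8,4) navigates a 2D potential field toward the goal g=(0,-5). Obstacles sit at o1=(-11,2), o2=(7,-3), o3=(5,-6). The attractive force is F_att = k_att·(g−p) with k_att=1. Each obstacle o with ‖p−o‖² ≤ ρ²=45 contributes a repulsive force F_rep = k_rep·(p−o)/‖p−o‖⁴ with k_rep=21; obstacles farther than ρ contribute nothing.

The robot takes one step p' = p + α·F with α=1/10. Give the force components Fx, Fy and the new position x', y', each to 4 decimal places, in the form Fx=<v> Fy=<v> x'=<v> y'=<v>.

F_att = 1·(g−p) = 1·(8,-9) = (8.0000,-9.0000)
o1: d²=13 ≤ ρ²=45; F_rep = 21·(3,2)/13² = (0.3728,0.2485)
o2: d²=274 > ρ²=45 → inactive
o3: d²=269 > ρ²=45 → inactive
F = F_att + ΣF_rep = (8.3728,-8.7515)
p' = p + 1/10·F = (-7.1627,3.1249)

Fx=8.3728 Fy=-8.7515 x'=-7.1627 y'=3.1249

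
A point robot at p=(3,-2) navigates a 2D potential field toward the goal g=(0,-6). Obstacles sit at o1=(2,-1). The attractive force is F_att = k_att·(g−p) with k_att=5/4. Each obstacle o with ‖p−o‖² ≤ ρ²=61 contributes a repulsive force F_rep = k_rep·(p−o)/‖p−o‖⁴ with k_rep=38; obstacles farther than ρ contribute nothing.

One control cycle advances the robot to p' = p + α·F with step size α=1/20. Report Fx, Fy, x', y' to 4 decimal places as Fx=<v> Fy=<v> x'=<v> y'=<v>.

Fx=5.7500 Fy=-14.5000 x'=3.2875 y'=-2.7250

F_att = 5/4·(g−p) = 5/4·(-3,-4) = (-3.7500,-5.0000)
o1: d²=2 ≤ ρ²=61; F_rep = 38·(1,-1)/2² = (9.5000,-9.5000)
F = F_att + ΣF_rep = (5.7500,-14.5000)
p' = p + 1/20·F = (3.2875,-2.7250)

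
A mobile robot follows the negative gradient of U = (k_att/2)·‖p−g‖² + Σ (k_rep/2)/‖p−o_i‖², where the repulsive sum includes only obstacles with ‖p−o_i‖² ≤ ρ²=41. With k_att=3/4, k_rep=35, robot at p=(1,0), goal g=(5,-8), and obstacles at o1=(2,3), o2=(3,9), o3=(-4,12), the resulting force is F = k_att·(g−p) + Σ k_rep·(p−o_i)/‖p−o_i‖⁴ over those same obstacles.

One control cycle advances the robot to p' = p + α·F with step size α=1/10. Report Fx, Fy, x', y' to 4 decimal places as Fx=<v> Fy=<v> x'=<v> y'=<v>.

Fx=2.6500 Fy=-7.0500 x'=1.2650 y'=-0.7050

F_att = 3/4·(g−p) = 3/4·(4,-8) = (3.0000,-6.0000)
o1: d²=10 ≤ ρ²=41; F_rep = 35·(-1,-3)/10² = (-0.3500,-1.0500)
o2: d²=85 > ρ²=41 → inactive
o3: d²=169 > ρ²=41 → inactive
F = F_att + ΣF_rep = (2.6500,-7.0500)
p' = p + 1/10·F = (1.2650,-0.7050)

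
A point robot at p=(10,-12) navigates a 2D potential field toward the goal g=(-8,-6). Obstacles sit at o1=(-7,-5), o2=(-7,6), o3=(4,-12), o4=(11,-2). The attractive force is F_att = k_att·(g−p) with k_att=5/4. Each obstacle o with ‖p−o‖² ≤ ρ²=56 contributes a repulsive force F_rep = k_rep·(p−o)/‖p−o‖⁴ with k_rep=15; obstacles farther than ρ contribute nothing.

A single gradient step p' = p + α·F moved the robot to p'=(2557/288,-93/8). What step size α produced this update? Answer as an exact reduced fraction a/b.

α = 1/20

F_att = 5/4·(g−p) = 5/4·(-18,6) = (-22.5000,7.5000)
o1: d²=338 > ρ²=56 → inactive
o2: d²=613 > ρ²=56 → inactive
o3: d²=36 ≤ ρ²=56; F_rep = 15·(6,0)/36² = (0.0694,0.0000)
o4: d²=101 > ρ²=56 → inactive
F = F_att + ΣF_rep = (-22.4306,7.5000)
Δp = p'−p = (-1.1215,0.3750); α = Δx/Fx = (-323/288) / (-1615/72) = 1/20
check: Δy/Fy = (3/8) / (15/2) = 1/20 ✓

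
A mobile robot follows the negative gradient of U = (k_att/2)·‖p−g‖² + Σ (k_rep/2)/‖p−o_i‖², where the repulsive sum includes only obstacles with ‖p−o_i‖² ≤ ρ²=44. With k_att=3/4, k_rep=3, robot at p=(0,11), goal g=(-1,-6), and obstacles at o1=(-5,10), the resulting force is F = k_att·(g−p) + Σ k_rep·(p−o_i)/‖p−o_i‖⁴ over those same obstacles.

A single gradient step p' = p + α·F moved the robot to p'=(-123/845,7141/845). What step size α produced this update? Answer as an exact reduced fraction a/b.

F_att = 3/4·(g−p) = 3/4·(-1,-17) = (-0.7500,-12.7500)
o1: d²=26 ≤ ρ²=44; F_rep = 3·(5,1)/26² = (0.0222,0.0044)
F = F_att + ΣF_rep = (-0.7278,-12.7456)
Δp = p'−p = (-0.1456,-2.5491); α = Δx/Fx = (-123/845) / (-123/169) = 1/5
check: Δy/Fy = (-2154/845) / (-2154/169) = 1/5 ✓

α = 1/5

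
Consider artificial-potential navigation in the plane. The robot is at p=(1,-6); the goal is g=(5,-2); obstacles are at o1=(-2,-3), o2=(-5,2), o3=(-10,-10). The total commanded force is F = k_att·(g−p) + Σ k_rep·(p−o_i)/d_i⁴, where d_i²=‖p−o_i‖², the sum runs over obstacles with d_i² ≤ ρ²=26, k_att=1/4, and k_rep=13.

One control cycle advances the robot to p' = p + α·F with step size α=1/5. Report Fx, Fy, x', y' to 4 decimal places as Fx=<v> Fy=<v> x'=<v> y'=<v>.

Fx=1.1204 Fy=0.8796 x'=1.2241 y'=-5.8241

F_att = 1/4·(g−p) = 1/4·(4,4) = (1.0000,1.0000)
o1: d²=18 ≤ ρ²=26; F_rep = 13·(3,-3)/18² = (0.1204,-0.1204)
o2: d²=100 > ρ²=26 → inactive
o3: d²=137 > ρ²=26 → inactive
F = F_att + ΣF_rep = (1.1204,0.8796)
p' = p + 1/5·F = (1.2241,-5.8241)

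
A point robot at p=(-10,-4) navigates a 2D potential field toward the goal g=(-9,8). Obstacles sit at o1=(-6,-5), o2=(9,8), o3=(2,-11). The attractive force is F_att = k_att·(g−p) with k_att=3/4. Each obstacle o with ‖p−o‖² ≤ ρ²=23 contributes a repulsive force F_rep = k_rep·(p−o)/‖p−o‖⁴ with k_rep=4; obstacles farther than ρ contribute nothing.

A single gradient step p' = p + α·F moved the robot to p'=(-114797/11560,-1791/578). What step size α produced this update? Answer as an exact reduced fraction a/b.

α = 1/10

F_att = 3/4·(g−p) = 3/4·(1,12) = (0.7500,9.0000)
o1: d²=17 ≤ ρ²=23; F_rep = 4·(-4,1)/17² = (-0.0554,0.0138)
o2: d²=505 > ρ²=23 → inactive
o3: d²=193 > ρ²=23 → inactive
F = F_att + ΣF_rep = (0.6946,9.0138)
Δp = p'−p = (0.0695,0.9014); α = Δx/Fx = (803/11560) / (803/1156) = 1/10
check: Δy/Fy = (521/578) / (2605/289) = 1/10 ✓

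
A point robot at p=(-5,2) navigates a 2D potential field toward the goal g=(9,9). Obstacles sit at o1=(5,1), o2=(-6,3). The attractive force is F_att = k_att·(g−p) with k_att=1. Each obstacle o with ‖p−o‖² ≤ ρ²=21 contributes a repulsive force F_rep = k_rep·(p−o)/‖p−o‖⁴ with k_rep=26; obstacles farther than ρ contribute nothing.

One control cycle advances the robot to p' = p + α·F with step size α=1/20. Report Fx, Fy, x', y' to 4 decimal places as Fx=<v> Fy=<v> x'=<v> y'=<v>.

F_att = 1·(g−p) = 1·(14,7) = (14.0000,7.0000)
o1: d²=101 > ρ²=21 → inactive
o2: d²=2 ≤ ρ²=21; F_rep = 26·(1,-1)/2² = (6.5000,-6.5000)
F = F_att + ΣF_rep = (20.5000,0.5000)
p' = p + 1/20·F = (-3.9750,2.0250)

Fx=20.5000 Fy=0.5000 x'=-3.9750 y'=2.0250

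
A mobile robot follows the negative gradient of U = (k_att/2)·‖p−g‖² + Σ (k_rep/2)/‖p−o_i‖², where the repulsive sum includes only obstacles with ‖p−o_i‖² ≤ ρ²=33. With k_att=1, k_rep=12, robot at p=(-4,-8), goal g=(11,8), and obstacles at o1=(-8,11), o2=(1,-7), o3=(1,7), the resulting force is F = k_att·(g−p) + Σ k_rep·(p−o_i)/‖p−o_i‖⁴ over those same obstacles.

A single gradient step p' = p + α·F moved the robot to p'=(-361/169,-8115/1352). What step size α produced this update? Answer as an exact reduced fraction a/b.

F_att = 1·(g−p) = 1·(15,16) = (15.0000,16.0000)
o1: d²=377 > ρ²=33 → inactive
o2: d²=26 ≤ ρ²=33; F_rep = 12·(-5,-1)/26² = (-0.0888,-0.0178)
o3: d²=250 > ρ²=33 → inactive
F = F_att + ΣF_rep = (14.9112,15.9822)
Δp = p'−p = (1.8639,1.9978); α = Δx/Fx = (315/169) / (2520/169) = 1/8
check: Δy/Fy = (2701/1352) / (2701/169) = 1/8 ✓

α = 1/8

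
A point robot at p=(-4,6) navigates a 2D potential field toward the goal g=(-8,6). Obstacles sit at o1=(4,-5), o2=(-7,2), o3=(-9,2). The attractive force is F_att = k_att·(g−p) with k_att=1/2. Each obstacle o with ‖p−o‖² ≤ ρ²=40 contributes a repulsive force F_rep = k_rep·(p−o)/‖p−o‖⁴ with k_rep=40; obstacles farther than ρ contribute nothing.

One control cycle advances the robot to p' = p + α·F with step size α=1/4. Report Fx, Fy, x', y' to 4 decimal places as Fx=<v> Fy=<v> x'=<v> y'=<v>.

F_att = 1/2·(g−p) = 1/2·(-4,0) = (-2.0000,0.0000)
o1: d²=185 > ρ²=40 → inactive
o2: d²=25 ≤ ρ²=40; F_rep = 40·(3,4)/25² = (0.1920,0.2560)
o3: d²=41 > ρ²=40 → inactive
F = F_att + ΣF_rep = (-1.8080,0.2560)
p' = p + 1/4·F = (-4.4520,6.0640)

Fx=-1.8080 Fy=0.2560 x'=-4.4520 y'=6.0640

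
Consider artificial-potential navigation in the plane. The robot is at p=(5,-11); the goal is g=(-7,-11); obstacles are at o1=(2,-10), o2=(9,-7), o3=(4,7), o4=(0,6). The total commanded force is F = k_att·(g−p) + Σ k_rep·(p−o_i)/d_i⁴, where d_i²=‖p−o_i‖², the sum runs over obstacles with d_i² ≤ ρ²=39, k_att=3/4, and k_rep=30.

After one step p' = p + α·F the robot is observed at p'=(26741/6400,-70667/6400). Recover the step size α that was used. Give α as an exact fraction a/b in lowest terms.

F_att = 3/4·(g−p) = 3/4·(-12,0) = (-9.0000,0.0000)
o1: d²=10 ≤ ρ²=39; F_rep = 30·(3,-1)/10² = (0.9000,-0.3000)
o2: d²=32 ≤ ρ²=39; F_rep = 30·(-4,-4)/32² = (-0.1172,-0.1172)
o3: d²=325 > ρ²=39 → inactive
o4: d²=314 > ρ²=39 → inactive
F = F_att + ΣF_rep = (-8.2172,-0.4172)
Δp = p'−p = (-0.8217,-0.0417); α = Δx/Fx = (-5259/6400) / (-5259/640) = 1/10
check: Δy/Fy = (-267/6400) / (-267/640) = 1/10 ✓

α = 1/10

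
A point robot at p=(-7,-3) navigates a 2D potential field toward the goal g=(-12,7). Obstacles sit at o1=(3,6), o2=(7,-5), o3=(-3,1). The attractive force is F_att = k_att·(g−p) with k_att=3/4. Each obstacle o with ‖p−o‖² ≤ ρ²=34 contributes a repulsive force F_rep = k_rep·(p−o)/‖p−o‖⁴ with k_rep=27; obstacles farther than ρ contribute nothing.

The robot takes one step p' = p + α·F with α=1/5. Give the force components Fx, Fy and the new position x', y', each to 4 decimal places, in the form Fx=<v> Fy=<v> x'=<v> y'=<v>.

F_att = 3/4·(g−p) = 3/4·(-5,10) = (-3.7500,7.5000)
o1: d²=181 > ρ²=34 → inactive
o2: d²=200 > ρ²=34 → inactive
o3: d²=32 ≤ ρ²=34; F_rep = 27·(-4,-4)/32² = (-0.1055,-0.1055)
F = F_att + ΣF_rep = (-3.8555,7.3945)
p' = p + 1/5·F = (-7.7711,-1.5211)

Fx=-3.8555 Fy=7.3945 x'=-7.7711 y'=-1.5211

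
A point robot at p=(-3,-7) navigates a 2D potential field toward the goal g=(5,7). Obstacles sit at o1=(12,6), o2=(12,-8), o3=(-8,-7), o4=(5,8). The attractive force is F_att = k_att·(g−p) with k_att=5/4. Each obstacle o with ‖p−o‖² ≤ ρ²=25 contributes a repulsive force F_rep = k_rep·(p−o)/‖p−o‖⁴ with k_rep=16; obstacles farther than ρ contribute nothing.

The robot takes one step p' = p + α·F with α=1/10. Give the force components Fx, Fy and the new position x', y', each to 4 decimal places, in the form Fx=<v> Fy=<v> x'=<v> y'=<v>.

Fx=10.1280 Fy=17.5000 x'=-1.9872 y'=-5.2500

F_att = 5/4·(g−p) = 5/4·(8,14) = (10.0000,17.5000)
o1: d²=394 > ρ²=25 → inactive
o2: d²=226 > ρ²=25 → inactive
o3: d²=25 ≤ ρ²=25; F_rep = 16·(5,0)/25² = (0.1280,0.0000)
o4: d²=289 > ρ²=25 → inactive
F = F_att + ΣF_rep = (10.1280,17.5000)
p' = p + 1/10·F = (-1.9872,-5.2500)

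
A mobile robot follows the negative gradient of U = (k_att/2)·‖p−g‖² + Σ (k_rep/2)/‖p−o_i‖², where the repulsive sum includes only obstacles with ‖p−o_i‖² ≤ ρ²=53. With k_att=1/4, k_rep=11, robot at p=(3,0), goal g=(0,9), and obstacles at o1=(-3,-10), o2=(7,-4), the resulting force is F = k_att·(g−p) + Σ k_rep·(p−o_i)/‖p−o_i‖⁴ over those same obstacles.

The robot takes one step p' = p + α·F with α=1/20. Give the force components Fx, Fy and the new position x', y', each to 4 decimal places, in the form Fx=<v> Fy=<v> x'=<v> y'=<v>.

F_att = 1/4·(g−p) = 1/4·(-3,9) = (-0.7500,2.2500)
o1: d²=136 > ρ²=53 → inactive
o2: d²=32 ≤ ρ²=53; F_rep = 11·(-4,4)/32² = (-0.0430,0.0430)
F = F_att + ΣF_rep = (-0.7930,2.2930)
p' = p + 1/20·F = (2.9604,0.1146)

Fx=-0.7930 Fy=2.2930 x'=2.9604 y'=0.1146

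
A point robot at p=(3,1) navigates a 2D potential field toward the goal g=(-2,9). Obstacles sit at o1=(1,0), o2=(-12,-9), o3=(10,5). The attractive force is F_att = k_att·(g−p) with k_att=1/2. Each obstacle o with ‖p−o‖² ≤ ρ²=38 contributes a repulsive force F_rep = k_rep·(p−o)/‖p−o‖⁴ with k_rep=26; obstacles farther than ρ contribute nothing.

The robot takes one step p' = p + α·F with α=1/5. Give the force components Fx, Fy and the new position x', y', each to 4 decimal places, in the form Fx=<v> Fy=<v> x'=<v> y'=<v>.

Fx=-0.4200 Fy=5.0400 x'=2.9160 y'=2.0080

F_att = 1/2·(g−p) = 1/2·(-5,8) = (-2.5000,4.0000)
o1: d²=5 ≤ ρ²=38; F_rep = 26·(2,1)/5² = (2.0800,1.0400)
o2: d²=325 > ρ²=38 → inactive
o3: d²=65 > ρ²=38 → inactive
F = F_att + ΣF_rep = (-0.4200,5.0400)
p' = p + 1/5·F = (2.9160,2.0080)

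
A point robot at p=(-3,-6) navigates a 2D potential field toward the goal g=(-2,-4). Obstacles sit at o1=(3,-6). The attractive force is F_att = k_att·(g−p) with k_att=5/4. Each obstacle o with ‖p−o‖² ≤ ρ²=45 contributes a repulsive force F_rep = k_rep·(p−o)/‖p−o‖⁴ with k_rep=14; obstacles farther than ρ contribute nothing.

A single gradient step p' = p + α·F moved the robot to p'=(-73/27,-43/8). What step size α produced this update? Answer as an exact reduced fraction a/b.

α = 1/4

F_att = 5/4·(g−p) = 5/4·(1,2) = (1.2500,2.5000)
o1: d²=36 ≤ ρ²=45; F_rep = 14·(-6,0)/36² = (-0.0648,0.0000)
F = F_att + ΣF_rep = (1.1852,2.5000)
Δp = p'−p = (0.2963,0.6250); α = Δx/Fx = (8/27) / (32/27) = 1/4
check: Δy/Fy = (5/8) / (5/2) = 1/4 ✓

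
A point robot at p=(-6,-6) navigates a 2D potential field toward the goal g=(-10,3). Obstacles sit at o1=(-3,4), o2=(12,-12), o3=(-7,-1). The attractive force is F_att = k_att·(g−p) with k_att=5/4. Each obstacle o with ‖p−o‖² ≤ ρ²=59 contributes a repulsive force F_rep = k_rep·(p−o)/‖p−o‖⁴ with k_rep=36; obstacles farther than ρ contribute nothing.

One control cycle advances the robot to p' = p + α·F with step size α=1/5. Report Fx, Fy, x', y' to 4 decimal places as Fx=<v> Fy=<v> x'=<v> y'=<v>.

Fx=-4.9467 Fy=10.9837 x'=-6.9893 y'=-3.8033

F_att = 5/4·(g−p) = 5/4·(-4,9) = (-5.0000,11.2500)
o1: d²=109 > ρ²=59 → inactive
o2: d²=360 > ρ²=59 → inactive
o3: d²=26 ≤ ρ²=59; F_rep = 36·(1,-5)/26² = (0.0533,-0.2663)
F = F_att + ΣF_rep = (-4.9467,10.9837)
p' = p + 1/5·F = (-6.9893,-3.8033)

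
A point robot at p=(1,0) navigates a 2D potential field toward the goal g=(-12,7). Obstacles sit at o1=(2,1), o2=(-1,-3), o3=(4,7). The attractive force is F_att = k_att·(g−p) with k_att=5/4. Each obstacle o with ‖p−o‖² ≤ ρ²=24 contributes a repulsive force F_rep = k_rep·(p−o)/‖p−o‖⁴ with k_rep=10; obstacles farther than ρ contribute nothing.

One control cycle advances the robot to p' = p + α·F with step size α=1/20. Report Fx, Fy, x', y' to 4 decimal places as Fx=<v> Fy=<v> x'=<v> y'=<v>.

Fx=-18.6317 Fy=6.4275 x'=0.0684 y'=0.3214

F_att = 5/4·(g−p) = 5/4·(-13,7) = (-16.2500,8.7500)
o1: d²=2 ≤ ρ²=24; F_rep = 10·(-1,-1)/2² = (-2.5000,-2.5000)
o2: d²=13 ≤ ρ²=24; F_rep = 10·(2,3)/13² = (0.1183,0.1775)
o3: d²=58 > ρ²=24 → inactive
F = F_att + ΣF_rep = (-18.6317,6.4275)
p' = p + 1/20·F = (0.0684,0.3214)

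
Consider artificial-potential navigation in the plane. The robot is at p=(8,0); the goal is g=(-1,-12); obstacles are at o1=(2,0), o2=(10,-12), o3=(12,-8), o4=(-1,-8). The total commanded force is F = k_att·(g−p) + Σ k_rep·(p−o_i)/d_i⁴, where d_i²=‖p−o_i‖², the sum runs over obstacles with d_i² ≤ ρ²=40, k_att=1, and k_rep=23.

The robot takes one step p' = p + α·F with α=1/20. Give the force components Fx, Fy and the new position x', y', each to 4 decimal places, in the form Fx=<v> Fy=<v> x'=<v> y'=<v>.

F_att = 1·(g−p) = 1·(-9,-12) = (-9.0000,-12.0000)
o1: d²=36 ≤ ρ²=40; F_rep = 23·(6,0)/36² = (0.1065,0.0000)
o2: d²=148 > ρ²=40 → inactive
o3: d²=80 > ρ²=40 → inactive
o4: d²=145 > ρ²=40 → inactive
F = F_att + ΣF_rep = (-8.8935,-12.0000)
p' = p + 1/20·F = (7.5553,-0.6000)

Fx=-8.8935 Fy=-12.0000 x'=7.5553 y'=-0.6000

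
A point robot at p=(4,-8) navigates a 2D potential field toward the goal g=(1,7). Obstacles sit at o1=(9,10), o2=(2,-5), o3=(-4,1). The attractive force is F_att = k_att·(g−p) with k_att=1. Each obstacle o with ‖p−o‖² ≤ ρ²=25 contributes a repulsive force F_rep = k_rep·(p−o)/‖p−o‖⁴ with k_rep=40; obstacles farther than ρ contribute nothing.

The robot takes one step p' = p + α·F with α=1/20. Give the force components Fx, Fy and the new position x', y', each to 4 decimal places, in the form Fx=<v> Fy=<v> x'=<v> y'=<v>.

F_att = 1·(g−p) = 1·(-3,15) = (-3.0000,15.0000)
o1: d²=349 > ρ²=25 → inactive
o2: d²=13 ≤ ρ²=25; F_rep = 40·(2,-3)/13² = (0.4734,-0.7101)
o3: d²=145 > ρ²=25 → inactive
F = F_att + ΣF_rep = (-2.5266,14.2899)
p' = p + 1/20·F = (3.8737,-7.2855)

Fx=-2.5266 Fy=14.2899 x'=3.8737 y'=-7.2855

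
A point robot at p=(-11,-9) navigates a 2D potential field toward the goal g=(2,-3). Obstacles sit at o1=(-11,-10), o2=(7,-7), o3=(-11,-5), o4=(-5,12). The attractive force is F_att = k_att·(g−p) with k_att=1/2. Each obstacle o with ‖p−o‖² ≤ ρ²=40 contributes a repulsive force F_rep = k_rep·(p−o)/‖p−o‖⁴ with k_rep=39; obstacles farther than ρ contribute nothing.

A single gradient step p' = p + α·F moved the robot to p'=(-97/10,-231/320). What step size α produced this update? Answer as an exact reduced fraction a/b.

F_att = 1/2·(g−p) = 1/2·(13,6) = (6.5000,3.0000)
o1: d²=1 ≤ ρ²=40; F_rep = 39·(0,1)/1² = (0.0000,39.0000)
o2: d²=328 > ρ²=40 → inactive
o3: d²=16 ≤ ρ²=40; F_rep = 39·(0,-4)/16² = (0.0000,-0.6094)
o4: d²=477 > ρ²=40 → inactive
F = F_att + ΣF_rep = (6.5000,41.3906)
Δp = p'−p = (1.3000,8.2781); α = Δx/Fx = (13/10) / (13/2) = 1/5
check: Δy/Fy = (2649/320) / (2649/64) = 1/5 ✓

α = 1/5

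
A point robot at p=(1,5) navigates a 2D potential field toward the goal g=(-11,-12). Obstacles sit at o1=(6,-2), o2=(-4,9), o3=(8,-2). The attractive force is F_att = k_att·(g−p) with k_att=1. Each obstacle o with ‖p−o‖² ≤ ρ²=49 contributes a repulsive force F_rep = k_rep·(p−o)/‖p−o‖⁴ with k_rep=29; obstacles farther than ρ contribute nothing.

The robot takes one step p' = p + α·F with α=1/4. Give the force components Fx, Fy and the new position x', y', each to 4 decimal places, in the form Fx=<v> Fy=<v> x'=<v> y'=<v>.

Fx=-11.9137 Fy=-17.0690 x'=-1.9784 y'=0.7327

F_att = 1·(g−p) = 1·(-12,-17) = (-12.0000,-17.0000)
o1: d²=74 > ρ²=49 → inactive
o2: d²=41 ≤ ρ²=49; F_rep = 29·(5,-4)/41² = (0.0863,-0.0690)
o3: d²=98 > ρ²=49 → inactive
F = F_att + ΣF_rep = (-11.9137,-17.0690)
p' = p + 1/4·F = (-1.9784,0.7327)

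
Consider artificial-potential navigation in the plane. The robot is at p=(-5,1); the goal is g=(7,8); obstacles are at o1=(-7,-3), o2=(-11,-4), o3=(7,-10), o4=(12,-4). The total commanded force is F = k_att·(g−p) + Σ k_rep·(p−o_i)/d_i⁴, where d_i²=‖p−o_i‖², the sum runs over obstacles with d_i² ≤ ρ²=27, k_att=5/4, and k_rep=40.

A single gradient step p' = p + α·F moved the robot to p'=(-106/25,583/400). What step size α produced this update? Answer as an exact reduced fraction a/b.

F_att = 5/4·(g−p) = 5/4·(12,7) = (15.0000,8.7500)
o1: d²=20 ≤ ρ²=27; F_rep = 40·(2,4)/20² = (0.2000,0.4000)
o2: d²=61 > ρ²=27 → inactive
o3: d²=265 > ρ²=27 → inactive
o4: d²=314 > ρ²=27 → inactive
F = F_att + ΣF_rep = (15.2000,9.1500)
Δp = p'−p = (0.7600,0.4575); α = Δx/Fx = (19/25) / (76/5) = 1/20
check: Δy/Fy = (183/400) / (183/20) = 1/20 ✓

α = 1/20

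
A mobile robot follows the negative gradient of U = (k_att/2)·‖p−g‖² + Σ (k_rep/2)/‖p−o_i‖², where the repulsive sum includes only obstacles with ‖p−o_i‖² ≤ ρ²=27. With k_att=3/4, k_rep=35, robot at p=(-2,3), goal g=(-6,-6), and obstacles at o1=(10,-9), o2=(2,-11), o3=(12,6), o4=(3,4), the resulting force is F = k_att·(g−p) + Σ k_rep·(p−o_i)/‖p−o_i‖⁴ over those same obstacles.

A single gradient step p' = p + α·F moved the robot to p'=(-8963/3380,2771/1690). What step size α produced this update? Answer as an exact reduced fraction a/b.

α = 1/5

F_att = 3/4·(g−p) = 3/4·(-4,-9) = (-3.0000,-6.7500)
o1: d²=288 > ρ²=27 → inactive
o2: d²=212 > ρ²=27 → inactive
o3: d²=205 > ρ²=27 → inactive
o4: d²=26 ≤ ρ²=27; F_rep = 35·(-5,-1)/26² = (-0.2589,-0.0518)
F = F_att + ΣF_rep = (-3.2589,-6.8018)
Δp = p'−p = (-0.6518,-1.3604); α = Δx/Fx = (-2203/3380) / (-2203/676) = 1/5
check: Δy/Fy = (-2299/1690) / (-2299/338) = 1/5 ✓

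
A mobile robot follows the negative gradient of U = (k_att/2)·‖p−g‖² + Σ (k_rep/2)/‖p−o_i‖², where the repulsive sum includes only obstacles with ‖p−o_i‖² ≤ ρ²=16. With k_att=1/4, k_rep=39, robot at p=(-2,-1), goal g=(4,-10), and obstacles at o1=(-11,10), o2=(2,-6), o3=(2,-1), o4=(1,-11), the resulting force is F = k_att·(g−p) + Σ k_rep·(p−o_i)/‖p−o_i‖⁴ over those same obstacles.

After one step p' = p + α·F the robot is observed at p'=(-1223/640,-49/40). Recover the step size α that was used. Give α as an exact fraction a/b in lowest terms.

F_att = 1/4·(g−p) = 1/4·(6,-9) = (1.5000,-2.2500)
o1: d²=202 > ρ²=16 → inactive
o2: d²=41 > ρ²=16 → inactive
o3: d²=16 ≤ ρ²=16; F_rep = 39·(-4,0)/16² = (-0.6094,0.0000)
o4: d²=109 > ρ²=16 → inactive
F = F_att + ΣF_rep = (0.8906,-2.2500)
Δp = p'−p = (0.0891,-0.2250); α = Δx/Fx = (57/640) / (57/64) = 1/10
check: Δy/Fy = (-9/40) / (-9/4) = 1/10 ✓

α = 1/10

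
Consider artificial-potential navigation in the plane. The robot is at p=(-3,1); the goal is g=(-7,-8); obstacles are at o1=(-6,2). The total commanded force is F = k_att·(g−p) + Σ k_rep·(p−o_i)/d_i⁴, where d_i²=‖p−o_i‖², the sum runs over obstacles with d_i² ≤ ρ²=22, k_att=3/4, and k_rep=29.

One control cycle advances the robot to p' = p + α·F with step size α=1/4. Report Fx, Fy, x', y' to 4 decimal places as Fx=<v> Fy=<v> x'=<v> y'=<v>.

Fx=-2.1300 Fy=-7.0400 x'=-3.5325 y'=-0.7600

F_att = 3/4·(g−p) = 3/4·(-4,-9) = (-3.0000,-6.7500)
o1: d²=10 ≤ ρ²=22; F_rep = 29·(3,-1)/10² = (0.8700,-0.2900)
F = F_att + ΣF_rep = (-2.1300,-7.0400)
p' = p + 1/4·F = (-3.5325,-0.7600)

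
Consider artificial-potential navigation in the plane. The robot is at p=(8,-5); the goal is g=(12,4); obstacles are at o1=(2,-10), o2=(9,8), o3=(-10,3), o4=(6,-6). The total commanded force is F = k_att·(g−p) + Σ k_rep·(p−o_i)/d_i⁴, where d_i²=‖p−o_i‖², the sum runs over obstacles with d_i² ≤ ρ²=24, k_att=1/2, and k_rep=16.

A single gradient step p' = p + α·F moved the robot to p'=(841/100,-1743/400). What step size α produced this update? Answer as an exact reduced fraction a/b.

F_att = 1/2·(g−p) = 1/2·(4,9) = (2.0000,4.5000)
o1: d²=61 > ρ²=24 → inactive
o2: d²=170 > ρ²=24 → inactive
o3: d²=388 > ρ²=24 → inactive
o4: d²=5 ≤ ρ²=24; F_rep = 16·(2,1)/5² = (1.2800,0.6400)
F = F_att + ΣF_rep = (3.2800,5.1400)
Δp = p'−p = (0.4100,0.6425); α = Δx/Fx = (41/100) / (82/25) = 1/8
check: Δy/Fy = (257/400) / (257/50) = 1/8 ✓

α = 1/8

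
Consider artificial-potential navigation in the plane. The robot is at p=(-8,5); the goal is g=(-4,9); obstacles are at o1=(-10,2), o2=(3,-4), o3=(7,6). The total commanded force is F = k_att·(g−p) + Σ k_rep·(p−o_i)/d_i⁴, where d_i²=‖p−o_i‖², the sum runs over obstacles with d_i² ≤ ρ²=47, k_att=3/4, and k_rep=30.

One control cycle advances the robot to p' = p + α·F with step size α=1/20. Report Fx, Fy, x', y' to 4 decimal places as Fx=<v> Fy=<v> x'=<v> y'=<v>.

Fx=3.3550 Fy=3.5325 x'=-7.8322 y'=5.1766

F_att = 3/4·(g−p) = 3/4·(4,4) = (3.0000,3.0000)
o1: d²=13 ≤ ρ²=47; F_rep = 30·(2,3)/13² = (0.3550,0.5325)
o2: d²=202 > ρ²=47 → inactive
o3: d²=226 > ρ²=47 → inactive
F = F_att + ΣF_rep = (3.3550,3.5325)
p' = p + 1/20·F = (-7.8322,5.1766)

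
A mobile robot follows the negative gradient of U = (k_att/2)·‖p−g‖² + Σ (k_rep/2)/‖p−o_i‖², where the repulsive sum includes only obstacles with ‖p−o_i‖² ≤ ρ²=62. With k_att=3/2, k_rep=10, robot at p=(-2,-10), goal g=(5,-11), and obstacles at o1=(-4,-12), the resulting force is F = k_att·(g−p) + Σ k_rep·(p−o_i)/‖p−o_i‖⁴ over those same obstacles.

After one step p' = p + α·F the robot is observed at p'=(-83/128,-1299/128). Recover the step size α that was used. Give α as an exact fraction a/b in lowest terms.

α = 1/8

F_att = 3/2·(g−p) = 3/2·(7,-1) = (10.5000,-1.5000)
o1: d²=8 ≤ ρ²=62; F_rep = 10·(2,2)/8² = (0.3125,0.3125)
F = F_att + ΣF_rep = (10.8125,-1.1875)
Δp = p'−p = (1.3516,-0.1484); α = Δx/Fx = (173/128) / (173/16) = 1/8
check: Δy/Fy = (-19/128) / (-19/16) = 1/8 ✓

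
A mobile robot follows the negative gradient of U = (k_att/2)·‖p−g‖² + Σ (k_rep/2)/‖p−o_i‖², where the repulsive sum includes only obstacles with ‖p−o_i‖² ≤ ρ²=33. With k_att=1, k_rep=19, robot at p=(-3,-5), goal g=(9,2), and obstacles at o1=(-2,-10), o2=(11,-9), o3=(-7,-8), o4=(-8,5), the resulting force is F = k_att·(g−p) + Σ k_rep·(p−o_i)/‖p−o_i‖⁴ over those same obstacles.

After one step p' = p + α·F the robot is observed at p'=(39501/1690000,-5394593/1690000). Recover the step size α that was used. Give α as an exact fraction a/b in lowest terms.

α = 1/4

F_att = 1·(g−p) = 1·(12,7) = (12.0000,7.0000)
o1: d²=26 ≤ ρ²=33; F_rep = 19·(-1,5)/26² = (-0.0281,0.1405)
o2: d²=212 > ρ²=33 → inactive
o3: d²=25 ≤ ρ²=33; F_rep = 19·(4,3)/25² = (0.1216,0.0912)
o4: d²=125 > ρ²=33 → inactive
F = F_att + ΣF_rep = (12.0935,7.2317)
Δp = p'−p = (3.0234,1.8079); α = Δx/Fx = (5109501/1690000) / (5109501/422500) = 1/4
check: Δy/Fy = (3055407/1690000) / (3055407/422500) = 1/4 ✓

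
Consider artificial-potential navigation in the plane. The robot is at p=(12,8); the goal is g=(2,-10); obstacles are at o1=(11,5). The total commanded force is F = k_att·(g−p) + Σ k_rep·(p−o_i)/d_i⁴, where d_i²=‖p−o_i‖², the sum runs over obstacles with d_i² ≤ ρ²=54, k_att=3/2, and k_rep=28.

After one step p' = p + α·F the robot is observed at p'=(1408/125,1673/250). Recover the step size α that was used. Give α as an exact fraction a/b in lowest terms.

F_att = 3/2·(g−p) = 3/2·(-10,-18) = (-15.0000,-27.0000)
o1: d²=10 ≤ ρ²=54; F_rep = 28·(1,3)/10² = (0.2800,0.8400)
F = F_att + ΣF_rep = (-14.7200,-26.1600)
Δp = p'−p = (-0.7360,-1.3080); α = Δx/Fx = (-92/125) / (-368/25) = 1/20
check: Δy/Fy = (-327/250) / (-654/25) = 1/20 ✓

α = 1/20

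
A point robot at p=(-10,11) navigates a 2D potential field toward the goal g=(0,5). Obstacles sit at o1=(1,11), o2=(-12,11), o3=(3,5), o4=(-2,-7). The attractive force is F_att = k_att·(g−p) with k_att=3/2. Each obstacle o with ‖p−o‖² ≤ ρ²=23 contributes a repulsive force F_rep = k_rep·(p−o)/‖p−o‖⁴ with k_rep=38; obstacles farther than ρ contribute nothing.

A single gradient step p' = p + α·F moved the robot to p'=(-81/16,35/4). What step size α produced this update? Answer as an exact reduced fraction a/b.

F_att = 3/2·(g−p) = 3/2·(10,-6) = (15.0000,-9.0000)
o1: d²=121 > ρ²=23 → inactive
o2: d²=4 ≤ ρ²=23; F_rep = 38·(2,0)/4² = (4.7500,0.0000)
o3: d²=205 > ρ²=23 → inactive
o4: d²=388 > ρ²=23 → inactive
F = F_att + ΣF_rep = (19.7500,-9.0000)
Δp = p'−p = (4.9375,-2.2500); α = Δx/Fx = (79/16) / (79/4) = 1/4
check: Δy/Fy = (-9/4) / (-9) = 1/4 ✓

α = 1/4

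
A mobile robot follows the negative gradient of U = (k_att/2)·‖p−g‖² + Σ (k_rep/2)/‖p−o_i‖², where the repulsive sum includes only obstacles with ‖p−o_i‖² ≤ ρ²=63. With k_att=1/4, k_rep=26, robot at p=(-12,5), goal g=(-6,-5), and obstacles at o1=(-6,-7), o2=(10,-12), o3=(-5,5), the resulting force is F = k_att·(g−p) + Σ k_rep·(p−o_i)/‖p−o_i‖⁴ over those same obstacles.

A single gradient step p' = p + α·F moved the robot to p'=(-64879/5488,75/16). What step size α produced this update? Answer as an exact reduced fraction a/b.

F_att = 1/4·(g−p) = 1/4·(6,-10) = (1.5000,-2.5000)
o1: d²=180 > ρ²=63 → inactive
o2: d²=773 > ρ²=63 → inactive
o3: d²=49 ≤ ρ²=63; F_rep = 26·(-7,0)/49² = (-0.0758,0.0000)
F = F_att + ΣF_rep = (1.4242,-2.5000)
Δp = p'−p = (0.1780,-0.3125); α = Δx/Fx = (977/5488) / (977/686) = 1/8
check: Δy/Fy = (-5/16) / (-5/2) = 1/8 ✓

α = 1/8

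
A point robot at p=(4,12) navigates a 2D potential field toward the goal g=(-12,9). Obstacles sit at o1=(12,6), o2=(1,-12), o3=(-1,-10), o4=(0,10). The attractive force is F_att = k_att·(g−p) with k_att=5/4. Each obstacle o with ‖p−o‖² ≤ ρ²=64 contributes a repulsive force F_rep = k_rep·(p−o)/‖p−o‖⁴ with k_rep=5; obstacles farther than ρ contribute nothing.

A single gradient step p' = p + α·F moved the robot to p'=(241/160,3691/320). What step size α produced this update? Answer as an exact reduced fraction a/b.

F_att = 5/4·(g−p) = 5/4·(-16,-3) = (-20.0000,-3.7500)
o1: d²=100 > ρ²=64 → inactive
o2: d²=585 > ρ²=64 → inactive
o3: d²=509 > ρ²=64 → inactive
o4: d²=20 ≤ ρ²=64; F_rep = 5·(4,2)/20² = (0.0500,0.0250)
F = F_att + ΣF_rep = (-19.9500,-3.7250)
Δp = p'−p = (-2.4937,-0.4656); α = Δx/Fx = (-399/160) / (-399/20) = 1/8
check: Δy/Fy = (-149/320) / (-149/40) = 1/8 ✓

α = 1/8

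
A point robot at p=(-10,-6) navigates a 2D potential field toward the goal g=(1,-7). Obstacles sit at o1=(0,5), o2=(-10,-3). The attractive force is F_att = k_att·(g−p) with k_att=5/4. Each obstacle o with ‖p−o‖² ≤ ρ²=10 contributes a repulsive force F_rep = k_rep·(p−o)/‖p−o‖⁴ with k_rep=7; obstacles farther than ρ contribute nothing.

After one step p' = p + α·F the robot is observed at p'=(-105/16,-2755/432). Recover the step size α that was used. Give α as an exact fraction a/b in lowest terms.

α = 1/4

F_att = 5/4·(g−p) = 5/4·(11,-1) = (13.7500,-1.2500)
o1: d²=221 > ρ²=10 → inactive
o2: d²=9 ≤ ρ²=10; F_rep = 7·(0,-3)/9² = (0.0000,-0.2593)
F = F_att + ΣF_rep = (13.7500,-1.5093)
Δp = p'−p = (3.4375,-0.3773); α = Δx/Fx = (55/16) / (55/4) = 1/4
check: Δy/Fy = (-163/432) / (-163/108) = 1/4 ✓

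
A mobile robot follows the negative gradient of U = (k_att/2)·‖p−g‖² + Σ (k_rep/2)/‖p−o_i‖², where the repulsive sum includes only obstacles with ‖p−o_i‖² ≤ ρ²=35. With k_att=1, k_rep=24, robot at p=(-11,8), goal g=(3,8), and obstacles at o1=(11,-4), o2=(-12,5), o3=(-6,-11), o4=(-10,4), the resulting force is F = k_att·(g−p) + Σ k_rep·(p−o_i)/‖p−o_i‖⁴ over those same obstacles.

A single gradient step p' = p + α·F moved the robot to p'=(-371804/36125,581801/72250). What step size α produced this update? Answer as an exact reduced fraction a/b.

F_att = 1·(g−p) = 1·(14,0) = (14.0000,0.0000)
o1: d²=628 > ρ²=35 → inactive
o2: d²=10 ≤ ρ²=35; F_rep = 24·(1,3)/10² = (0.2400,0.7200)
o3: d²=386 > ρ²=35 → inactive
o4: d²=17 ≤ ρ²=35; F_rep = 24·(-1,4)/17² = (-0.0830,0.3322)
F = F_att + ΣF_rep = (14.1570,1.0522)
Δp = p'−p = (0.7078,0.0526); α = Δx/Fx = (25571/36125) / (102284/7225) = 1/20
check: Δy/Fy = (3801/72250) / (7602/7225) = 1/20 ✓

α = 1/20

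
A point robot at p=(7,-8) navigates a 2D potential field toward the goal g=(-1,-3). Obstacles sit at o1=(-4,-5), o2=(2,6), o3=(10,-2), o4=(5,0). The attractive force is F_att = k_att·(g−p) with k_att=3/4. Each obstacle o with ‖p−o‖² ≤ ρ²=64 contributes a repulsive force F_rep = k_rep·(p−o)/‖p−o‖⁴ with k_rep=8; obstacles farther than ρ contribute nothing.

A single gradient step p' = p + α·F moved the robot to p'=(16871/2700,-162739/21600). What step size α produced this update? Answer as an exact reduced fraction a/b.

F_att = 3/4·(g−p) = 3/4·(-8,5) = (-6.0000,3.7500)
o1: d²=130 > ρ²=64 → inactive
o2: d²=221 > ρ²=64 → inactive
o3: d²=45 ≤ ρ²=64; F_rep = 8·(-3,-6)/45² = (-0.0119,-0.0237)
o4: d²=68 > ρ²=64 → inactive
F = F_att + ΣF_rep = (-6.0119,3.7263)
Δp = p'−p = (-0.7515,0.4658); α = Δx/Fx = (-2029/2700) / (-4058/675) = 1/8
check: Δy/Fy = (10061/21600) / (10061/2700) = 1/8 ✓

α = 1/8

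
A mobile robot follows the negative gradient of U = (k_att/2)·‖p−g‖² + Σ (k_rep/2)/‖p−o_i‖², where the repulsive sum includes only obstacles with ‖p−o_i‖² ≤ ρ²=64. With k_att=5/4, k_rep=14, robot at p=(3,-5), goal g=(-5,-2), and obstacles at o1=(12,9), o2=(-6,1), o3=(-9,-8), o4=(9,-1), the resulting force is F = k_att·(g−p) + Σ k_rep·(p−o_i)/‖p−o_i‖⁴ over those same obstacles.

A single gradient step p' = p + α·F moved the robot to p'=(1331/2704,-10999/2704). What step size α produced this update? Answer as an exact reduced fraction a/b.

α = 1/4

F_att = 5/4·(g−p) = 5/4·(-8,3) = (-10.0000,3.7500)
o1: d²=277 > ρ²=64 → inactive
o2: d²=117 > ρ²=64 → inactive
o3: d²=153 > ρ²=64 → inactive
o4: d²=52 ≤ ρ²=64; F_rep = 14·(-6,-4)/52² = (-0.0311,-0.0207)
F = F_att + ΣF_rep = (-10.0311,3.7293)
Δp = p'−p = (-2.5078,0.9323); α = Δx/Fx = (-6781/2704) / (-6781/676) = 1/4
check: Δy/Fy = (2521/2704) / (2521/676) = 1/4 ✓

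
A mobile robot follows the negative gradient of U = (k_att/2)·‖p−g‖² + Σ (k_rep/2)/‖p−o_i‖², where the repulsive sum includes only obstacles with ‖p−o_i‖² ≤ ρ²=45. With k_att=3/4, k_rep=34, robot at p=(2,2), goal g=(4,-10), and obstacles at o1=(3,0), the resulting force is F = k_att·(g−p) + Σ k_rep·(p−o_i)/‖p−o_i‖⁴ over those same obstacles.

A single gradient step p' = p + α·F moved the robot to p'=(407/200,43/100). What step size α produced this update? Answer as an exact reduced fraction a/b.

α = 1/4

F_att = 3/4·(g−p) = 3/4·(2,-12) = (1.5000,-9.0000)
o1: d²=5 ≤ ρ²=45; F_rep = 34·(-1,2)/5² = (-1.3600,2.7200)
F = F_att + ΣF_rep = (0.1400,-6.2800)
Δp = p'−p = (0.0350,-1.5700); α = Δx/Fx = (7/200) / (7/50) = 1/4
check: Δy/Fy = (-157/100) / (-157/25) = 1/4 ✓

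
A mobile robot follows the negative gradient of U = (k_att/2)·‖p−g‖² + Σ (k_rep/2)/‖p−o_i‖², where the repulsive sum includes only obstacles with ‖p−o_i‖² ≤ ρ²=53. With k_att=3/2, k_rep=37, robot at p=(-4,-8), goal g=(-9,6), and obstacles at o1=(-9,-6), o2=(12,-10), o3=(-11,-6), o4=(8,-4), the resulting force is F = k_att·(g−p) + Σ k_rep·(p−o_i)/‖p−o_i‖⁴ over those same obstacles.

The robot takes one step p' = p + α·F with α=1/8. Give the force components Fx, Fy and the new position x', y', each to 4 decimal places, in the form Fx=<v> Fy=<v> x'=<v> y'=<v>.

F_att = 3/2·(g−p) = 3/2·(-5,14) = (-7.5000,21.0000)
o1: d²=29 ≤ ρ²=53; F_rep = 37·(5,-2)/29² = (0.2200,-0.0880)
o2: d²=260 > ρ²=53 → inactive
o3: d²=53 ≤ ρ²=53; F_rep = 37·(7,-2)/53² = (0.0922,-0.0263)
o4: d²=160 > ρ²=53 → inactive
F = F_att + ΣF_rep = (-7.1878,20.8857)
p' = p + 1/8·F = (-4.8985,-5.3893)

Fx=-7.1878 Fy=20.8857 x'=-4.8985 y'=-5.3893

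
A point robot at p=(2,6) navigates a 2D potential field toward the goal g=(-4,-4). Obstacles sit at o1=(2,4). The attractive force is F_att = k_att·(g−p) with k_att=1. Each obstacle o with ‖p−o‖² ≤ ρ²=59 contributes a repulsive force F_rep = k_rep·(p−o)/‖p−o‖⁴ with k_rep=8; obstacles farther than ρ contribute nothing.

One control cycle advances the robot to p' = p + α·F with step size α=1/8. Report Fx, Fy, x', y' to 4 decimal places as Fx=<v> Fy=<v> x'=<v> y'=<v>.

F_att = 1·(g−p) = 1·(-6,-10) = (-6.0000,-10.0000)
o1: d²=4 ≤ ρ²=59; F_rep = 8·(0,2)/4² = (0.0000,1.0000)
F = F_att + ΣF_rep = (-6.0000,-9.0000)
p' = p + 1/8·F = (1.2500,4.8750)

Fx=-6.0000 Fy=-9.0000 x'=1.2500 y'=4.8750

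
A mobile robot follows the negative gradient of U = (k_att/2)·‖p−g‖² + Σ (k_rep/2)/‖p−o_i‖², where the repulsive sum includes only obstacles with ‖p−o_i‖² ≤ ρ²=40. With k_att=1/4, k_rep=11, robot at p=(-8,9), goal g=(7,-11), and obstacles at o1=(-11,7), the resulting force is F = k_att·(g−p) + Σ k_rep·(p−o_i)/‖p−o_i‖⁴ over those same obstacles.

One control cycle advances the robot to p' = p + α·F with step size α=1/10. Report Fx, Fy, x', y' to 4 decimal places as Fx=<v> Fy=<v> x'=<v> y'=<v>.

F_att = 1/4·(g−p) = 1/4·(15,-20) = (3.7500,-5.0000)
o1: d²=13 ≤ ρ²=40; F_rep = 11·(3,2)/13² = (0.1953,0.1302)
F = F_att + ΣF_rep = (3.9453,-4.8698)
p' = p + 1/10·F = (-7.6055,8.5130)

Fx=3.9453 Fy=-4.8698 x'=-7.6055 y'=8.5130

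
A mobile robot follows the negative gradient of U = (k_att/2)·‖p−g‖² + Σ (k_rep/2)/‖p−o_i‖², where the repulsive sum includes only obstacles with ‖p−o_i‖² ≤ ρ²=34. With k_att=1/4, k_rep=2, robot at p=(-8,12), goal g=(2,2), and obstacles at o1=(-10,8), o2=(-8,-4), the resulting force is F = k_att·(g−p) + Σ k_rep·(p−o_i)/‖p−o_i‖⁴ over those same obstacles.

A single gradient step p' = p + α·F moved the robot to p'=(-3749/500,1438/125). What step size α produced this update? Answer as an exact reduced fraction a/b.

F_att = 1/4·(g−p) = 1/4·(10,-10) = (2.5000,-2.5000)
o1: d²=20 ≤ ρ²=34; F_rep = 2·(2,4)/20² = (0.0100,0.0200)
o2: d²=256 > ρ²=34 → inactive
F = F_att + ΣF_rep = (2.5100,-2.4800)
Δp = p'−p = (0.5020,-0.4960); α = Δx/Fx = (251/500) / (251/100) = 1/5
check: Δy/Fy = (-62/125) / (-62/25) = 1/5 ✓

α = 1/5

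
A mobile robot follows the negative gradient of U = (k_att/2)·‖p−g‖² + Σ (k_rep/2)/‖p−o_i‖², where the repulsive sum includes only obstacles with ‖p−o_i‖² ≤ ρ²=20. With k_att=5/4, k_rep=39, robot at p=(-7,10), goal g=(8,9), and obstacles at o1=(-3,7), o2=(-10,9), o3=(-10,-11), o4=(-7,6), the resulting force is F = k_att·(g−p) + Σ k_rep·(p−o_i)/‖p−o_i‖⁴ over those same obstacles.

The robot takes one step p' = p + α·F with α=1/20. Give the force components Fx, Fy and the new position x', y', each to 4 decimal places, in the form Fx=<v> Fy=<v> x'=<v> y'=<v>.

Fx=19.9200 Fy=-0.2506 x'=-6.0040 y'=9.9875

F_att = 5/4·(g−p) = 5/4·(15,-1) = (18.7500,-1.2500)
o1: d²=25 > ρ²=20 → inactive
o2: d²=10 ≤ ρ²=20; F_rep = 39·(3,1)/10² = (1.1700,0.3900)
o3: d²=450 > ρ²=20 → inactive
o4: d²=16 ≤ ρ²=20; F_rep = 39·(0,4)/16² = (0.0000,0.6094)
F = F_att + ΣF_rep = (19.9200,-0.2506)
p' = p + 1/20·F = (-6.0040,9.9875)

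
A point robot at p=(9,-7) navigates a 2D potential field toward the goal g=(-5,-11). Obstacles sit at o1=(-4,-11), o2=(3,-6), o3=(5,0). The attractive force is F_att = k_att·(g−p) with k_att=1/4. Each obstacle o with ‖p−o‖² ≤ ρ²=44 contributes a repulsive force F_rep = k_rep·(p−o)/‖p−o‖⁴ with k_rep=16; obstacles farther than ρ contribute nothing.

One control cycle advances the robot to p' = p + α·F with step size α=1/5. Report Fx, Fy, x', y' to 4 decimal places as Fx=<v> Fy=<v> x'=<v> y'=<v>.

F_att = 1/4·(g−p) = 1/4·(-14,-4) = (-3.5000,-1.0000)
o1: d²=185 > ρ²=44 → inactive
o2: d²=37 ≤ ρ²=44; F_rep = 16·(6,-1)/37² = (0.0701,-0.0117)
o3: d²=65 > ρ²=44 → inactive
F = F_att + ΣF_rep = (-3.4299,-1.0117)
p' = p + 1/5·F = (8.3140,-7.2023)

Fx=-3.4299 Fy=-1.0117 x'=8.3140 y'=-7.2023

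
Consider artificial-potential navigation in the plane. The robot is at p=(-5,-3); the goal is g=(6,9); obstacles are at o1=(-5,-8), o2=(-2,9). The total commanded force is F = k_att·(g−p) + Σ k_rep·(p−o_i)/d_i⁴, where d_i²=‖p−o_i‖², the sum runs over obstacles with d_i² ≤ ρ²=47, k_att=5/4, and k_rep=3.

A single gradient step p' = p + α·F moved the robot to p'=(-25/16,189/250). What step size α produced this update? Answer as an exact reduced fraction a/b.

F_att = 5/4·(g−p) = 5/4·(11,12) = (13.7500,15.0000)
o1: d²=25 ≤ ρ²=47; F_rep = 3·(0,5)/25² = (0.0000,0.0240)
o2: d²=153 > ρ²=47 → inactive
F = F_att + ΣF_rep = (13.7500,15.0240)
Δp = p'−p = (3.4375,3.7560); α = Δx/Fx = (55/16) / (55/4) = 1/4
check: Δy/Fy = (939/250) / (1878/125) = 1/4 ✓

α = 1/4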